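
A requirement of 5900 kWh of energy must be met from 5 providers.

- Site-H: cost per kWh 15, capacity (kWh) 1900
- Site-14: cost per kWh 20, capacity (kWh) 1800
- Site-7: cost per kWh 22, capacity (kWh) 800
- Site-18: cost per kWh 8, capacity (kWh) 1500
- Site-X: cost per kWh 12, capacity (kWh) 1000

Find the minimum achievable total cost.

82500

Fill from the cheapest provider first.
Site-18 (8): use full 1500 → 4400 kWh to go.
Site-X at 12: take all 1000 kWh → 3400 still needed.
Site-H at 15: take all 1900 kWh → 1500 still needed.
Take 1500 from Site-14 at 20 to finish.
Site-7: unused.
Cost = 1500×8 + 1000×12 + 1900×15 + 1500×20 = 82500.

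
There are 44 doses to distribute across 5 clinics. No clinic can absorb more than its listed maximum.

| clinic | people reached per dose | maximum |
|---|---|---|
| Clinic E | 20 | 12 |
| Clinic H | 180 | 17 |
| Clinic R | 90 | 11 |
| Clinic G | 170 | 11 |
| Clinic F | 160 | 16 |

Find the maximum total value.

7490

Highest people reached per dose first: Clinic H 180 > Clinic G 170 > Clinic F 160 > Clinic R 90 > Clinic E 20.
Clinic H takes 17 to reach its cap of 17 → 27 left.
Give Clinic G 11 to hit its cap of 11 → 16 left.
Clinic F takes 16 to reach its cap of 16 → 0 left.
Total = 180×17 + 170×11 + 160×16 = 7490.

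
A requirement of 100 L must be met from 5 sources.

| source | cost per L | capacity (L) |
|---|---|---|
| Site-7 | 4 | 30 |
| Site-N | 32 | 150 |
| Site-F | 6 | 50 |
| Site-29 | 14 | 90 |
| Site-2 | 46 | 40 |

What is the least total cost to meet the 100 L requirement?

700

Use sources in increasing cost order.
Site-7 (4): use full 30 ; 70 L to go.
Take 50 from Site-F at 6 ; need 20 more.
Take 20 from Site-29 at 14 to finish.
Site-N, Site-2: unused.
Cost = 30×4 + 50×6 + 20×14 = 700.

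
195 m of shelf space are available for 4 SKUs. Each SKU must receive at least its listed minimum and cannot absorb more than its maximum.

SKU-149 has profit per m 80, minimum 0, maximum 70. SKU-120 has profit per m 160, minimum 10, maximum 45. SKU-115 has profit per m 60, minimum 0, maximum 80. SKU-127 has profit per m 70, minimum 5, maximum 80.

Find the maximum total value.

Meeting every minimum uses 0+10+0+5 = 15 m, leaving 180.
Order the SKUs by profit per m: SKU-120 160 > SKU-149 80 > SKU-127 70 > SKU-115 60.
SKU-120: +35 to 45 (cap) → 145 left.
SKU-149 takes 70 more to reach its cap of 70 → 75 left.
SKU-127: +75 to 80 (cap) → 0 left.
Total = 80×70 + 160×45 + 70×80 = 18400.

18400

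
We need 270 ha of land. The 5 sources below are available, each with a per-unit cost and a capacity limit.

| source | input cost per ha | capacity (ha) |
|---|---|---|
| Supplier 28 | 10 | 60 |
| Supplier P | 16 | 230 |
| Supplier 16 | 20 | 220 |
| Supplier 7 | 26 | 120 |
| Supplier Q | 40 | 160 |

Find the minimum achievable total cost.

Cheapest first:
Take 60 from Supplier 28 at 10 ; need 210 more.
Take 210 from Supplier P at 16 to finish.
Supplier 16, Supplier 7, Supplier Q: unused.
Cost = 60×10 + 210×16 = 3960.

3960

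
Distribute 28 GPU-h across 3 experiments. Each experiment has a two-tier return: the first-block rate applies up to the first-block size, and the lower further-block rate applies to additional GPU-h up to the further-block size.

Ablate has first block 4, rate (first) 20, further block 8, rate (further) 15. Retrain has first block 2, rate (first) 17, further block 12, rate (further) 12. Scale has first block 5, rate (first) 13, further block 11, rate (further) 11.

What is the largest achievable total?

Treat each block as its own option and order by rate: Ablate/tier1 20 > Retrain/tier1 17 > Ablate/tier2 15 > Scale/tier1 13 > Retrain/tier2 12 > Scale/tier2 11.
Ablate/tier1 (20): +4 — 24 left.
Retrain tier1 at 17: fill all 2 — 22 left.
Ablate tier2 at 15: fill all 8 — 14 left.
Scale tier1 at 13: fill all 5 — 9 left.
9 remain; put them into Retrain tier2 at 12.
Total = 20×4 + 17×2 + 15×8 + 13×5 + 12×9 = 407.

407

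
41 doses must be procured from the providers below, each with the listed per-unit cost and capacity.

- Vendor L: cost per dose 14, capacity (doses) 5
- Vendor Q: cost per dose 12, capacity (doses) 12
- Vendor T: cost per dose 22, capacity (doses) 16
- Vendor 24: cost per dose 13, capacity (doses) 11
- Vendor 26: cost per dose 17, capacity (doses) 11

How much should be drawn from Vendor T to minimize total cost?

Cheapest first:
Take 12 from Vendor Q at 12 ; need 29 more.
Vendor 24 (13): use full 11 ; 18 doses to go.
Vendor L (14): use full 5 ; 13 doses to go.
Vendor 26 (17): use full 11 ; 2 doses to go.
Vendor T at 22: take 2 of its 16 ; requirement met.

2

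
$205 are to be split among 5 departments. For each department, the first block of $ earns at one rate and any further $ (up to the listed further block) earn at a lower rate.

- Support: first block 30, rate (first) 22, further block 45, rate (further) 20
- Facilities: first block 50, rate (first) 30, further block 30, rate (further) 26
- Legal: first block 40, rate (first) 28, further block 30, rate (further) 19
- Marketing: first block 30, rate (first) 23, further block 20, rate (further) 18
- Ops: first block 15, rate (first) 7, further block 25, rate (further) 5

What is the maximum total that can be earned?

5250

Treat each block as its own option and order by rate: Facilities/first 30 > Legal/first 28 > Facilities/second 26 > Marketing/first 23 > Support/first 22 > Support/second 20 > Legal/second 19 > Marketing/second 18 > Ops/first 7 > Ops/second 5.
Fill Facilities first block (50 at 30) ; 155 left.
Legal/first (28): +40 ; 115 left.
Fill Facilities second block (30 at 26) ; 85 left.
Marketing first at 23: fill all 30 ; 55 left.
Support/first (22): +30 ; 25 left.
25 remain; put them into Support second at 20.
Total = 30×50 + 28×40 + 26×30 + 23×30 + 22×30 + 20×25 = 5250.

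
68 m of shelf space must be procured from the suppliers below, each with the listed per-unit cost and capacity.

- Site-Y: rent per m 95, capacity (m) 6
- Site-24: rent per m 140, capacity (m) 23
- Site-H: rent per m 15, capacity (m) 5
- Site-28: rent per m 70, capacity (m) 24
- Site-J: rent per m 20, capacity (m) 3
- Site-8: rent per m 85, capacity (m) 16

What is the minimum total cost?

Use suppliers in increasing cost order.
Site-H (15): use full 5 — 63 m to go.
Site-J (20): use full 3 — 60 m to go.
Site-28 (70): use full 24 — 36 m to go.
Take 16 from Site-8 at 85 — need 20 more.
Site-Y (95): use full 6 — 14 m to go.
Take 14 from Site-24 at 140 to finish.
Cost = 5×15 + 3×20 + 24×70 + 16×85 + 6×95 + 14×140 = 5705.

5705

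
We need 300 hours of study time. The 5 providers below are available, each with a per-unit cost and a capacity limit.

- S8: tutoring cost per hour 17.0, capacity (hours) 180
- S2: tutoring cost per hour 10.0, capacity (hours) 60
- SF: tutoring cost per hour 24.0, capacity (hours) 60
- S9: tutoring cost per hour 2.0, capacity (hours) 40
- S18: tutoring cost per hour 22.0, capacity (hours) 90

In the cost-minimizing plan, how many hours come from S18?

20

Cheapest first:
Take 40 from S9 at 2.0 — need 260 more.
S2 (10.0): use full 60 — 200 hours to go.
S8 at 17.0: take all 180 hours — 20 still needed.
S18 (22.0): take the remaining 20 — done.
SF: unused.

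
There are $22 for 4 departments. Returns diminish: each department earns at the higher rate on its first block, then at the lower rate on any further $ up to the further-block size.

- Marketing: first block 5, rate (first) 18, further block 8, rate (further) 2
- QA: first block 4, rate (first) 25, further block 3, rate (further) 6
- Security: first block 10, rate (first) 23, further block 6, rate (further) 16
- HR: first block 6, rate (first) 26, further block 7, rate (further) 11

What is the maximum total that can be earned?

522

Treat each block as its own option and order by rate: HR/tier1 26 > QA/tier1 25 > Security/tier1 23 > Marketing/tier1 18 > Security/tier2 16 > HR/tier2 11 > QA/tier2 6 > Marketing/tier2 2.
HR tier1 at 26: fill all 6 ; 16 left.
QA/tier1 (25): +4 ; 12 left.
Fill Security tier1 block (10 at 23) ; 2 left.
Marketing/tier1: +2 of 5 at 18; pool empty.
Total = 26×6 + 25×4 + 23×10 + 18×2 = 522.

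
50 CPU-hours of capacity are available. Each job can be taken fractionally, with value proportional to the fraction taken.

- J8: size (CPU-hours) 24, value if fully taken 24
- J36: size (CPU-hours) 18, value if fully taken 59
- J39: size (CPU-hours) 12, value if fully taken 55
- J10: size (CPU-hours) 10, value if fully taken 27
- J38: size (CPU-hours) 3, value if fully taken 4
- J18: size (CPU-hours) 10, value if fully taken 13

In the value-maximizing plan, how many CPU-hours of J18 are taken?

7

Rank by value-to-size ratio: J39 55/12≈4.58, J36 59/18≈3.28, J10 27/10≈2.7, J38 4/3≈1.33, J18 13/10≈1.3, J8 24/24≈1.
All 12 CPU-hours of J39 fit (value 55) → 38 remain.
All 18 CPU-hours of J36 fit (value 59) → 20 remain.
J10: take in full, 10 CPU-hours for value 27 → 10 left.
All 3 CPU-hours of J38 fit (value 4) → 7 remain.
Fill the last 7 CPU-hours with part of J18: 7/10 of it earns 9.1.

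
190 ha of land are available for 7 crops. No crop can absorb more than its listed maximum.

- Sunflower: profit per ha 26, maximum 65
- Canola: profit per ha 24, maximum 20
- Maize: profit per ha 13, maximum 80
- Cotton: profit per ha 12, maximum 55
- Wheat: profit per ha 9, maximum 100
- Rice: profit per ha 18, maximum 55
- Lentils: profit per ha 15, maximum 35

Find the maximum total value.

3880

Highest profit per ha first: Sunflower 26 > Canola 24 > Rice 18 > Lentils 15 > Maize 13 > Cotton 12 > Wheat 9.
Sunflower takes 65 to reach its cap of 65 ; 125 left.
Canola takes 20 to reach its cap of 20 ; 105 left.
Rice: +55 to 55 (cap) ; 50 left.
Lentils takes 35 to reach its cap of 35 ; 15 left.
Only 15 left; Maize takes them to reach 15.
Total = 26×65 + 24×20 + 13×15 + 18×55 + 15×35 = 3880.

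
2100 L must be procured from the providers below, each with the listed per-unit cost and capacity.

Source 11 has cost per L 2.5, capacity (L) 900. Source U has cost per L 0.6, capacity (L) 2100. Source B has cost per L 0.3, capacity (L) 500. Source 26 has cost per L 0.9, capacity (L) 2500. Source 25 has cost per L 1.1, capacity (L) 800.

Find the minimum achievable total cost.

1110

Fill from the cheapest provider first.
Source B (0.3): use full 500 → 1600 L to go.
Take 1600 from Source U at 0.6 to finish.
Source 26, Source 25, Source 11: unused.
Cost = 500×0.3 + 1600×0.6 = 1110.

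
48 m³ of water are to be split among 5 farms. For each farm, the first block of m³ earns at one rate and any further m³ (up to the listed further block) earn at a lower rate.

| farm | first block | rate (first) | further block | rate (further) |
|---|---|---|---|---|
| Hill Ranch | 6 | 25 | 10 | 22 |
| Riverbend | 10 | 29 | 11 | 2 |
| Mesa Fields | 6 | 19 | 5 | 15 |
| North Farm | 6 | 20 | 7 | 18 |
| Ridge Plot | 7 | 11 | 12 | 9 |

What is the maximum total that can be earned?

1065

Order all 10 blocks by rate: Riverbend/tier1 29 > Hill Ranch/tier1 25 > Hill Ranch/tier2 22 > North Farm/tier1 20 > Mesa Fields/tier1 19 > North Farm/tier2 18 > Mesa Fields/tier2 15 > Ridge Plot/tier1 11 > Ridge Plot/tier2 9 > Riverbend/tier2 2.
Riverbend tier1 at 29: fill all 10 → 38 left.
Hill Ranch/tier1 (25): +6 → 32 left.
Fill Hill Ranch tier2 block (10 at 22) → 22 left.
North Farm tier1 at 20: fill all 6 → 16 left.
Mesa Fields/tier1 (19): +6 → 10 left.
North Farm tier2 at 18: fill all 7 → 3 left.
Mesa Fields/tier2: +3 of 5 at 15; pool empty.
Total = 29×10 + 25×6 + 22×10 + 20×6 + 19×6 + 18×7 + 15×3 = 1065.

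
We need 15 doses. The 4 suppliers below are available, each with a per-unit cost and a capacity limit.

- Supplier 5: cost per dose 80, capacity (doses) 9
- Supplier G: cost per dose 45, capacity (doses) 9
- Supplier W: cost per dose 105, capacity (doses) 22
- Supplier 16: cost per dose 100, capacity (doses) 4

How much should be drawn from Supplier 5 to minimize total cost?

6

Fill from the cheapest supplier first.
Take 9 from Supplier G at 45 → need 6 more.
Take 6 from Supplier 5 at 80 to finish.
Supplier 16, Supplier W: unused.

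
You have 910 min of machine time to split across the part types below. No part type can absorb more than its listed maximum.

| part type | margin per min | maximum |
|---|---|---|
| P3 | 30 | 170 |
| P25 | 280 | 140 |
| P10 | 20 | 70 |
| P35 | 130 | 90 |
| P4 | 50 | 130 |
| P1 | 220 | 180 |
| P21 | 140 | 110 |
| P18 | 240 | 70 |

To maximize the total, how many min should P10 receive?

20

Order the part types by margin per min: P25 280 > P18 240 > P1 220 > P21 140 > P35 130 > P4 50 > P3 30 > P10 20.
P25: +140 to 140 (cap) — 770 left.
Give P18 70 to hit its cap of 70 — 700 left.
P1 takes 180 to reach its cap of 180 — 520 left.
Give P21 110 to hit its cap of 110 — 410 left.
P35: +90 to 90 (cap) — 320 left.
Give P4 130 to hit its cap of 130 — 190 left.
P3 takes 170 to reach its cap of 170 — 20 left.
P10 has room for 70 but only 20 remain, so it gets 20.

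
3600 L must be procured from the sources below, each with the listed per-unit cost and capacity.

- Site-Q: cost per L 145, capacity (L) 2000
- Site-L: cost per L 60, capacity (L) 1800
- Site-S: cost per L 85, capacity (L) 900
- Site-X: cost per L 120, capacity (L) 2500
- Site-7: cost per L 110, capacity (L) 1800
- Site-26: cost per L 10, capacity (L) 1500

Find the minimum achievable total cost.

Fill from the cheapest source first.
Take 1500 from Site-26 at 10 — need 2100 more.
Site-L at 60: take all 1800 L — 300 still needed.
Take 300 from Site-S at 85 to finish.
Site-7, Site-X, Site-Q: unused.
Cost = 1500×10 + 1800×60 + 300×85 = 148500.

148500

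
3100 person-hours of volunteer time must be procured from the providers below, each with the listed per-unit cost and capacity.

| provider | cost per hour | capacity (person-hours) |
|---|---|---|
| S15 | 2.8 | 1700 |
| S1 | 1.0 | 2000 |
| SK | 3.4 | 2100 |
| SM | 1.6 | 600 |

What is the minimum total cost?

4360

Fill from the cheapest provider first.
S1 (1.0): use full 2000 ; 1100 person-hours to go.
SM (1.6): use full 600 ; 500 person-hours to go.
Take 500 from S15 at 2.8 to finish.
SK: unused.
Cost = 2000×1.0 + 600×1.6 + 500×2.8 = 4360.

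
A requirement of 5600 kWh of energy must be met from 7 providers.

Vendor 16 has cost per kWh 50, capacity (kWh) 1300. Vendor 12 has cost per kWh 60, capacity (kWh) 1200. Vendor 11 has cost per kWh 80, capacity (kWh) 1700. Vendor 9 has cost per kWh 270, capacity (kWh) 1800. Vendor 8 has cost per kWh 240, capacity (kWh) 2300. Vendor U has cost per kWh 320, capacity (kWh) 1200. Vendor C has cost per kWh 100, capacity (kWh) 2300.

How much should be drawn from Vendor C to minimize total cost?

1400

Cheapest first:
Vendor 16 (50): use full 1300 — 4300 kWh to go.
Take 1200 from Vendor 12 at 60 — need 3100 more.
Vendor 11 at 80: take all 1700 kWh — 1400 still needed.
Vendor C (100): take the remaining 1400 — done.
Vendor 8, Vendor 9, Vendor U: unused.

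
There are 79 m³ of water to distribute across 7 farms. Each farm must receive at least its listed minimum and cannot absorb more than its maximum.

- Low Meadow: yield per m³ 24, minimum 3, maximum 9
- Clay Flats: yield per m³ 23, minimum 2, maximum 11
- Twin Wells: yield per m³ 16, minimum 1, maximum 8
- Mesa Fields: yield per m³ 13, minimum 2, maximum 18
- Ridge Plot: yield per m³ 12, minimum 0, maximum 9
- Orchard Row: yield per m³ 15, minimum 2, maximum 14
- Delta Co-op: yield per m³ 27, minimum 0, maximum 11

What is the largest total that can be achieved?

Meeting every minimum uses 3+2+1+2+0+2+0 = 10 m³, leaving 69.
Rank by yield per m³: Delta Co-op 27 > Low Meadow 24 > Clay Flats 23 > Twin Wells 16 > Orchard Row 15 > Mesa Fields 13 > Ridge Plot 12.
Delta Co-op takes 11 more to reach its cap of 11 — 58 left.
Low Meadow takes 6 more to reach its cap of 9 — 52 left.
Clay Flats: +9 to 11 (cap) — 43 left.
Give Twin Wells 7 more to hit its cap of 8 — 36 left.
Orchard Row takes 12 more to reach its cap of 14 — 24 left.
Mesa Fields takes 16 more to reach its cap of 18 — 8 left.
Ridge Plot has room for 9 more but only 8 remain, so it gets 8.
Total = 24×9 + 23×11 + 16×8 + 13×18 + 12×8 + 15×14 + 27×11 = 1434.

1434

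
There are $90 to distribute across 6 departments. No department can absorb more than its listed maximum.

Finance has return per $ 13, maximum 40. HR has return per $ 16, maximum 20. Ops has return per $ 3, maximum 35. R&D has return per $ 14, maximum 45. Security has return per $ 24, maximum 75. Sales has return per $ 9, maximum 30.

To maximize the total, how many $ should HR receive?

15

Highest return per $ first: Security 24 > HR 16 > R&D 14 > Finance 13 > Sales 9 > Ops 3.
Security: +75 to 75 (cap) ; 15 left.
HR has room for 20 but only 15 remain, so it gets 15.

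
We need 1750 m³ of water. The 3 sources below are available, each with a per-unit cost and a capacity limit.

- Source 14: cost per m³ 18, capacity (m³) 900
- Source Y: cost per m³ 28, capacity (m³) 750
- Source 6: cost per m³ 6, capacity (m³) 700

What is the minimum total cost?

Fill from the cheapest source first.
Source 6 at 6: take all 700 m³ → 1050 still needed.
Take 900 from Source 14 at 18 → need 150 more.
Take 150 from Source Y at 28 to finish.
Cost = 700×6 + 900×18 + 150×28 = 24600.

24600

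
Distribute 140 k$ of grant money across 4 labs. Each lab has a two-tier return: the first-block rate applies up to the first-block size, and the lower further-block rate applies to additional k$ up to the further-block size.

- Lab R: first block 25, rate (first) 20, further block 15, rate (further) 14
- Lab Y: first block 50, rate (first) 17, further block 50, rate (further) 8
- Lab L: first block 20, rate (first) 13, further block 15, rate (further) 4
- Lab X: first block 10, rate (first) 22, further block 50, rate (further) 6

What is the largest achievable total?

Rank every tier by rate: Lab X/first 22 > Lab R/first 20 > Lab Y/first 17 > Lab R/second 14 > Lab L/first 13 > Lab Y/second 8 > Lab X/second 6 > Lab L/second 4.
Lab X/first (22): +10 ; 130 left.
Fill Lab R first block (25 at 20) ; 105 left.
Lab Y first at 17: fill all 50 ; 55 left.
Lab R second at 14: fill all 15 ; 40 left.
Lab L first at 13: fill all 20 ; 20 left.
20 remain; put them into Lab Y second at 8.
Total = 22×10 + 20×25 + 17×50 + 14×15 + 13×20 + 8×20 = 2200.

2200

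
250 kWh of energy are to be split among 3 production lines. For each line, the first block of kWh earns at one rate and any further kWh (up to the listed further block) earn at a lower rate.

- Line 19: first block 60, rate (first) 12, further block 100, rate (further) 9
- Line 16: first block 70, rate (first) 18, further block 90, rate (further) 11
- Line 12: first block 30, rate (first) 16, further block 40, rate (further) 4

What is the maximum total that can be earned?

Rank every tier by rate: Line 16/first 18 > Line 12/first 16 > Line 19/first 12 > Line 16/second 11 > Line 19/second 9 > Line 12/second 4.
Fill Line 16 first block (70 at 18) ; 180 left.
Fill Line 12 first block (30 at 16) ; 150 left.
Fill Line 19 first block (60 at 12) ; 90 left.
Line 16 second at 11: fill all 90 ; 0 left.
Total = 18×70 + 16×30 + 12×60 + 11×90 = 3450.

3450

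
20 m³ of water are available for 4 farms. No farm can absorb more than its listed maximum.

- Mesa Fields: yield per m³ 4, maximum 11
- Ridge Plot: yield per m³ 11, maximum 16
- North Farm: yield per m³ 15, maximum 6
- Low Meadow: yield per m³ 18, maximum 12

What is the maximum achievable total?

328

Rank by yield per m³: Low Meadow 18 > North Farm 15 > Ridge Plot 11 > Mesa Fields 4.
Low Meadow takes 12 to reach its cap of 12 — 8 left.
North Farm: +6 to 6 (cap) — 2 left.
Only 2 left; Ridge Plot takes them to reach 2.
Total = 11×2 + 15×6 + 18×12 = 328.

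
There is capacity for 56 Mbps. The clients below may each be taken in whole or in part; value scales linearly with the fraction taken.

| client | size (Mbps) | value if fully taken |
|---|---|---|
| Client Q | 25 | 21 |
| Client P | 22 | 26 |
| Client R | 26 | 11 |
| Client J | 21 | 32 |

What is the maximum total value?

Best value per unit of size first: Client J 32/21≈1.52, Client P 26/22≈1.18, Client Q 21/25≈0.84, Client R 11/26≈0.423.
Take all of Client J (21 Mbps, value 32) — 35 Mbps left.
All 22 Mbps of Client P fit (value 26) — 13 remain.
Fill the last 13 Mbps with part of Client Q: 13/25 of it earns 10.92.
Total value = 68.92.

68.92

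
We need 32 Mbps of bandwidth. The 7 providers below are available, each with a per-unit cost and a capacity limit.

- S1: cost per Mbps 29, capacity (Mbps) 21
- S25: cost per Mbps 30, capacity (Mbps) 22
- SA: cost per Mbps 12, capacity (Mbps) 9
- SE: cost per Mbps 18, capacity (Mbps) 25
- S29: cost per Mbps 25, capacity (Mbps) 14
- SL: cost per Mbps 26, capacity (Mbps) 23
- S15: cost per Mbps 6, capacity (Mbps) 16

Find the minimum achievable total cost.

Fill from the cheapest provider first.
S15 at 6: take all 16 Mbps ; 16 still needed.
Take 9 from SA at 12 ; need 7 more.
SE at 18: take 7 of its 25 ; requirement met.
S29, SL, S1, S25: unused.
Cost = 16×6 + 9×12 + 7×18 = 330.

330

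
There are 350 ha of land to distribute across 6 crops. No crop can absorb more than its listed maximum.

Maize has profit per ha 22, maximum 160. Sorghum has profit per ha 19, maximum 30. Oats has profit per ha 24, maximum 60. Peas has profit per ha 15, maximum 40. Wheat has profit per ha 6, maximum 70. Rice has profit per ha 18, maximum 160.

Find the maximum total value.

Highest profit per ha first: Oats 24 > Maize 22 > Sorghum 19 > Rice 18 > Peas 15 > Wheat 6.
Give Oats 60 to hit its cap of 60 — 290 left.
Give Maize 160 to hit its cap of 160 — 130 left.
Sorghum takes 30 to reach its cap of 30 — 100 left.
Rice has room for 160 but only 100 remain, so it gets 100.
Total = 22×160 + 19×30 + 24×60 + 18×100 = 7330.

7330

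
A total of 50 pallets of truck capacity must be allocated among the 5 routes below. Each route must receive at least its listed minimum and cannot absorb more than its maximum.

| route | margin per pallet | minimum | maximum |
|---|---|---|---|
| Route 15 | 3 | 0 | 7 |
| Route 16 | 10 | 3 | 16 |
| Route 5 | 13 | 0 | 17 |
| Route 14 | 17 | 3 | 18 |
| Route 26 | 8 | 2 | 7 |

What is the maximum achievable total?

Meeting every minimum uses 0+3+0+3+2 = 8 pallets, leaving 42.
Highest margin per pallet first: Route 14 17 > Route 5 13 > Route 16 10 > Route 26 8 > Route 15 3.
Route 14: +15 to 18 (cap) ; 27 left.
Route 5 takes 17 more to reach its cap of 17 ; 10 left.
Route 16: +10 (room for 13) → 13. Pool exhausted.
Total = 10×13 + 13×17 + 17×18 + 8×2 = 673.

673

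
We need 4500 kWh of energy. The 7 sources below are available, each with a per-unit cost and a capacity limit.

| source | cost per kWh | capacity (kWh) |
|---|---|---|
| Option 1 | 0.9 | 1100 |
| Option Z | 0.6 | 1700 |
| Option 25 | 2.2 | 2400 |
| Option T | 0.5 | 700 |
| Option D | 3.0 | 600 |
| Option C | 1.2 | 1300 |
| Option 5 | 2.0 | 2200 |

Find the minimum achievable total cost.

3560

Cheapest first:
Option T (0.5): use full 700 → 3800 kWh to go.
Take 1700 from Option Z at 0.6 → need 2100 more.
Option 1 at 0.9: take all 1100 kWh → 1000 still needed.
Take 1000 from Option C at 1.2 to finish.
Option 5, Option 25, Option D: unused.
Cost = 700×0.5 + 1700×0.6 + 1100×0.9 + 1000×1.2 = 3560.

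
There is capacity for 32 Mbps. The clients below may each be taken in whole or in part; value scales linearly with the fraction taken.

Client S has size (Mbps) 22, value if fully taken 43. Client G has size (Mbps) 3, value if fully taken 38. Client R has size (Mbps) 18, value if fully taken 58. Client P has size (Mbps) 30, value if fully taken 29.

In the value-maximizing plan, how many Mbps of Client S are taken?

11

Rank by value-to-size ratio: Client G 38/3≈12.7, Client R 58/18≈3.22, Client S 43/22≈1.95, Client P 29/30≈0.967.
Take all of Client G (3 Mbps, value 38) — 29 Mbps left.
Client R: take in full, 18 Mbps for value 58 — 11 left.
Fill the last 11 Mbps with part of Client S: 11/22 of it earns 21.5.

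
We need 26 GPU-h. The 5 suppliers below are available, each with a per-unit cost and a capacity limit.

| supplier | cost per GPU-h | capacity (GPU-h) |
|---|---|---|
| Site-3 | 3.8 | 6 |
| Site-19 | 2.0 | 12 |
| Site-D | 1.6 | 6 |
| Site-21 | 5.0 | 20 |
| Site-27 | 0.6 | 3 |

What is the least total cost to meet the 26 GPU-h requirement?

Cheapest first:
Take 3 from Site-27 at 0.6 ; need 23 more.
Site-D at 1.6: take all 6 GPU-h ; 17 still needed.
Site-19 at 2.0: take all 12 GPU-h ; 5 still needed.
Site-3 (3.8): take the remaining 5 ; done.
Site-21: unused.
Cost = 3×0.6 + 6×1.6 + 12×2.0 + 5×3.8 = 54.4.

54.4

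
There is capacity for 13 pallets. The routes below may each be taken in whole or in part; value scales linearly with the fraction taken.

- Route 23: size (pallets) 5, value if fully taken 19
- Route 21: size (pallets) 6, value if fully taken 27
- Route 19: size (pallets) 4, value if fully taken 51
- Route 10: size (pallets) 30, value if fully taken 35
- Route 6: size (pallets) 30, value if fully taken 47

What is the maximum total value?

89.4

Rank by value-to-size ratio: Route 19 51/4≈12.8, Route 21 27/6≈4.5, Route 23 19/5≈3.8, Route 6 47/30≈1.57, Route 10 35/30≈1.17.
All 4 pallets of Route 19 fit (value 51) ; 9 remain.
All 6 pallets of Route 21 fit (value 27) ; 3 remain.
Only 3 pallets remain; take 3/5 of Route 23 for value 19×3/5 = 11.4.
Total value = 89.4.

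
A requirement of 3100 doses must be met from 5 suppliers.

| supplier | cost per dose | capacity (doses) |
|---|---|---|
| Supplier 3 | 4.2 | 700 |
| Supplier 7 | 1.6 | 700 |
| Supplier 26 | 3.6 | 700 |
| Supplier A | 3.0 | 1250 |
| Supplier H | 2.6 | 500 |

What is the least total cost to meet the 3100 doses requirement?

8510

Fill from the cheapest supplier first.
Supplier 7 (1.6): use full 700 — 2400 doses to go.
Supplier H at 2.6: take all 500 doses — 1900 still needed.
Supplier A (3.0): use full 1250 — 650 doses to go.
Supplier 26 (3.6): take the remaining 650 — done.
Supplier 3: unused.
Cost = 700×1.6 + 500×2.6 + 1250×3.0 + 650×3.6 = 8510.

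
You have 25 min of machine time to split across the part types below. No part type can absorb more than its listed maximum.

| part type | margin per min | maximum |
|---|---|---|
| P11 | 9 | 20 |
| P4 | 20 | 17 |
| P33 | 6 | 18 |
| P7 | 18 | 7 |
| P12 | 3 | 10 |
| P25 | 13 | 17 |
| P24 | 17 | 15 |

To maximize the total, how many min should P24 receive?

1

Highest margin per min first: P4 20 > P7 18 > P24 17 > P25 13 > P11 9 > P33 6 > P12 3.
Give P4 17 to hit its cap of 17 — 8 left.
P7: +7 to 7 (cap) — 1 left.
P24 has room for 15 but only 1 remain, so it gets 1.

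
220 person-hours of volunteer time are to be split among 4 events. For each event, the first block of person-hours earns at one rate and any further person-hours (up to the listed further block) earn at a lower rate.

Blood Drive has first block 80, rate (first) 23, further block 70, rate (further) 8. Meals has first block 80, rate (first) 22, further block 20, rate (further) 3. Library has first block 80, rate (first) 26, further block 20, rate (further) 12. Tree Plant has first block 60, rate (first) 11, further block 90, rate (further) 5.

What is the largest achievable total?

5240

Rank every tier by rate: Library/tier1 26 > Blood Drive/tier1 23 > Meals/tier1 22 > Library/tier2 12 > Tree Plant/tier1 11 > Blood Drive/tier2 8 > Tree Plant/tier2 5 > Meals/tier2 3.
Fill Library tier1 block (80 at 26) ; 140 left.
Fill Blood Drive tier1 block (80 at 23) ; 60 left.
Meals tier1 at 22: only 60 left, fill 60.
Total = 26×80 + 23×80 + 22×60 = 5240.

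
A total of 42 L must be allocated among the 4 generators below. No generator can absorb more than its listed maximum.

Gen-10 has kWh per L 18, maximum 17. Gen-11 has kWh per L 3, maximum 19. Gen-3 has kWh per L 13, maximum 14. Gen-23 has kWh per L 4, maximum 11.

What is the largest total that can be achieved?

532

Highest kWh per L first: Gen-10 18 > Gen-3 13 > Gen-23 4 > Gen-11 3.
Gen-10: +17 to 17 (cap) → 25 left.
Give Gen-3 14 to hit its cap of 14 → 11 left.
Gen-23 takes 11 to reach its cap of 11 → 0 left.
Total = 18×17 + 13×14 + 4×11 = 532.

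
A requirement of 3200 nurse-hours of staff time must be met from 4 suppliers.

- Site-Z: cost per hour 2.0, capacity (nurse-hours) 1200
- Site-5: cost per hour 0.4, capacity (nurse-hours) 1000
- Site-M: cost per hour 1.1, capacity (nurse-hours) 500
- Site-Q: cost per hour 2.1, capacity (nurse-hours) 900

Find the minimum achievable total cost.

4400

Cheapest first:
Site-5 at 0.4: take all 1000 nurse-hours — 2200 still needed.
Site-M at 1.1: take all 500 nurse-hours — 1700 still needed.
Take 1200 from Site-Z at 2.0 — need 500 more.
Site-Q (2.1): take the remaining 500 — done.
Cost = 1000×0.4 + 500×1.1 + 1200×2.0 + 500×2.1 = 4400.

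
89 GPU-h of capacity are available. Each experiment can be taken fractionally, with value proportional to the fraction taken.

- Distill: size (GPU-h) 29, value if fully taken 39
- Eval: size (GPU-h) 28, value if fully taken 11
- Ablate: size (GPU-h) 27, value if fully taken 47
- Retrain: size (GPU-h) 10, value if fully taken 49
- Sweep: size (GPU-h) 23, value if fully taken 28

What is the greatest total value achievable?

163

Sort by value density: Retrain 49/10≈4.9, Ablate 47/27≈1.74, Distill 39/29≈1.34, Sweep 28/23≈1.22, Eval 11/28≈0.393.
Take all of Retrain (10 GPU-h, value 49) → 79 GPU-h left.
Take all of Ablate (27 GPU-h, value 47) → 52 GPU-h left.
Distill: take in full, 29 GPU-h for value 39 → 23 left.
Sweep: take in full, 23 GPU-h for value 28 → 0 left.
Total value = 163.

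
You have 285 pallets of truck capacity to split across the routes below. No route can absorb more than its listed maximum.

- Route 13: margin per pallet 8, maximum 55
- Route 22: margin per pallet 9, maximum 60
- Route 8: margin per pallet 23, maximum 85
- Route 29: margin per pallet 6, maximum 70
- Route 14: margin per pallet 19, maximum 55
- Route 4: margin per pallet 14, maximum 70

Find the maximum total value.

4640

Highest margin per pallet first: Route 8 23 > Route 14 19 > Route 4 14 > Route 22 9 > Route 13 8 > Route 29 6.
Route 8: +85 to 85 (cap) → 200 left.
Route 14: +55 to 55 (cap) → 145 left.
Give Route 4 70 to hit its cap of 70 → 75 left.
Give Route 22 60 to hit its cap of 60 → 15 left.
Only 15 left; Route 13 takes them to reach 15.
Total = 8×15 + 9×60 + 23×85 + 19×55 + 14×70 = 4640.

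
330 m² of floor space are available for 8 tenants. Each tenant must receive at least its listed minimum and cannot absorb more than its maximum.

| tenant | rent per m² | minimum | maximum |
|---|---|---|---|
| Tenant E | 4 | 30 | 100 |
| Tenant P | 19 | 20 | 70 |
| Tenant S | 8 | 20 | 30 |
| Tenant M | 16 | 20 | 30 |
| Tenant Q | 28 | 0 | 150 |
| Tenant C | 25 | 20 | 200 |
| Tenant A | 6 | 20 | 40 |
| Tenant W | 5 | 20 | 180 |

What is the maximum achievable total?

Meeting every minimum uses 30+20+20+20+0+20+20+20 = 150 m², leaving 180.
Rank by rent per m²: Tenant Q 28 > Tenant C 25 > Tenant P 19 > Tenant M 16 > Tenant S 8 > Tenant A 6 > Tenant W 5 > Tenant E 4.
Tenant Q takes 150 more to reach its cap of 150 → 30 left.
Tenant C: +30 (room for 180) → 50. Pool exhausted.
Total = 4×30 + 19×20 + 8×20 + 16×20 + 28×150 + 25×50 + 6×20 + 5×20 = 6650.

6650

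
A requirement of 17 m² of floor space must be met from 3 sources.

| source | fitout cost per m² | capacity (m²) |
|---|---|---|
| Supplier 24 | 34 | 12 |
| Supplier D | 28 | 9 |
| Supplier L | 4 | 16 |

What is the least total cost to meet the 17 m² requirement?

Cheapest first:
Take 16 from Supplier L at 4 → need 1 more.
Take 1 from Supplier D at 28 to finish.
Supplier 24: unused.
Cost = 16×4 + 1×28 = 92.

92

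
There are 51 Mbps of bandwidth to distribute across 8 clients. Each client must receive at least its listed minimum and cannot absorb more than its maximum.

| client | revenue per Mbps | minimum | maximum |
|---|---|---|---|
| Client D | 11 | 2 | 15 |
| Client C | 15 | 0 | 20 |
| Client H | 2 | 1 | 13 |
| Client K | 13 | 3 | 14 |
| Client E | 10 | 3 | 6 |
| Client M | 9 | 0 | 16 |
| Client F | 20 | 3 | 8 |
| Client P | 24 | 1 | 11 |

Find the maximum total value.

Meeting every minimum uses 2+0+1+3+3+0+3+1 = 13 Mbps, leaving 38.
Rank by revenue per Mbps: Client P 24 > Client F 20 > Client C 15 > Client K 13 > Client D 11 > Client E 10 > Client M 9 > Client H 2.
Client P: +10 to 11 (cap) — 28 left.
Give Client F 5 more to hit its cap of 8 — 23 left.
Give Client C 20 more to hit its cap of 20 — 3 left.
Client K: +3 (room for 11) → 6. Pool exhausted.
Total = 11×2 + 15×20 + 2×1 + 13×6 + 10×3 + 20×8 + 24×11 = 856.

856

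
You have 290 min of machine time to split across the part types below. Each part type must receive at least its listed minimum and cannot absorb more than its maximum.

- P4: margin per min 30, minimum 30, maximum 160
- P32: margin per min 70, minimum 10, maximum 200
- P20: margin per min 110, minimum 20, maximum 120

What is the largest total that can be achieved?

Meeting every minimum uses 30+10+20 = 60 min, leaving 230.
Rank by margin per min: P20 110 > P32 70 > P4 30.
P20: +100 to 120 (cap) → 130 left.
P32: +130 (room for 190) → 140. Pool exhausted.
Total = 30×30 + 70×140 + 110×120 = 23900.

23900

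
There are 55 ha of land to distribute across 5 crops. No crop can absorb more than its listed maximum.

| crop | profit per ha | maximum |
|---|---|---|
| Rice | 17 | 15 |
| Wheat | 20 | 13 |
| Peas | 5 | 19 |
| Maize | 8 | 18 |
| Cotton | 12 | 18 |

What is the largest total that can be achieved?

803

Highest profit per ha first: Wheat 20 > Rice 17 > Cotton 12 > Maize 8 > Peas 5.
Wheat: +13 to 13 (cap) ; 42 left.
Give Rice 15 to hit its cap of 15 ; 27 left.
Give Cotton 18 to hit its cap of 18 ; 9 left.
Only 9 left; Maize takes them to reach 9.
Total = 17×15 + 20×13 + 8×9 + 12×18 = 803.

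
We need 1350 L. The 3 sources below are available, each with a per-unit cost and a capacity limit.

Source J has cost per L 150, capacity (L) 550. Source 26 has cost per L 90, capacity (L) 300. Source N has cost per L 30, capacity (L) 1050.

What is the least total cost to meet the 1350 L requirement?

Fill from the cheapest source first.
Source N at 30: take all 1050 L — 300 still needed.
Source 26 at 90: take all 300 L — 0 still needed.
Source J: unused.
Cost = 1050×30 + 300×90 = 58500.

58500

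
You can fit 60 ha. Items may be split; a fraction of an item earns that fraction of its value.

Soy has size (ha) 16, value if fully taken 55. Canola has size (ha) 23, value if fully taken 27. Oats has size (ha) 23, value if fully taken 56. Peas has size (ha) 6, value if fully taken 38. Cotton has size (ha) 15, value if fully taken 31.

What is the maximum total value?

Sort by value density: Peas 38/6≈6.33, Soy 55/16≈3.44, Oats 56/23≈2.43, Cotton 31/15≈2.07, Canola 27/23≈1.17.
Peas: take in full, 6 ha for value 38 → 54 left.
Soy: take in full, 16 ha for value 55 → 38 left.
All 23 ha of Oats fit (value 56) → 15 remain.
Cotton: take in full, 15 ha for value 31 → 0 left.
Total value = 180.

180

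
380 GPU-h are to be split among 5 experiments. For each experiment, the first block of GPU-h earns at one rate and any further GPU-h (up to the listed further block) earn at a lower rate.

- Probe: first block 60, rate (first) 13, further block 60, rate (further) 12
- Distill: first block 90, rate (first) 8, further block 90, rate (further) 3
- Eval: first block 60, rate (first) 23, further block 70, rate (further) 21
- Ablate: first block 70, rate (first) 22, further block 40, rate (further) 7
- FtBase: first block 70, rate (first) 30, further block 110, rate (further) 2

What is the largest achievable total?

Order all 10 blocks by rate: FtBase/T1 30 > Eval/T1 23 > Ablate/T1 22 > Eval/T2 21 > Probe/T1 13 > Probe/T2 12 > Distill/T1 8 > Ablate/T2 7 > Distill/T2 3 > FtBase/T2 2.
FtBase/T1 (30): +70 — 310 left.
Eval/T1 (23): +60 — 250 left.
Ablate/T1 (22): +70 — 180 left.
Fill Eval T2 block (70 at 21) — 110 left.
Fill Probe T1 block (60 at 13) — 50 left.
Probe T2 at 12: only 50 left, fill 50.
Total = 30×70 + 23×60 + 22×70 + 21×70 + 13×60 + 12×50 = 7870.

7870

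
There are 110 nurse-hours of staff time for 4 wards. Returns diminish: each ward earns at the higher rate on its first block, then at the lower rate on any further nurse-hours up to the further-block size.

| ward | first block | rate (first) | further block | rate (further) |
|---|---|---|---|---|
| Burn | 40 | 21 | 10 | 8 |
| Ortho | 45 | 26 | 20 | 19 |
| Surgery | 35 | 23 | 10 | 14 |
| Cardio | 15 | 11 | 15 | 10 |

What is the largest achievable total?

2605

Treat each block as its own option and order by rate: Ortho/T1 26 > Surgery/T1 23 > Burn/T1 21 > Ortho/T2 19 > Surgery/T2 14 > Cardio/T1 11 > Cardio/T2 10 > Burn/T2 8.
Fill Ortho T1 block (45 at 26) ; 65 left.
Surgery T1 at 23: fill all 35 ; 30 left.
Burn T1 at 21: only 30 left, fill 30.
Total = 26×45 + 23×35 + 21×30 = 2605.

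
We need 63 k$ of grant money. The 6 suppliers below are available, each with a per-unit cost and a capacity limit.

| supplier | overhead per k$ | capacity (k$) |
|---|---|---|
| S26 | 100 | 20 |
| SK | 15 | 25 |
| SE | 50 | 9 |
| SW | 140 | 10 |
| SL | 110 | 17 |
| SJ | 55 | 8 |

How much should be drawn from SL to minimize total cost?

1

Cheapest first:
SK (15): use full 25 — 38 k$ to go.
SE at 50: take all 9 k$ — 29 still needed.
SJ at 55: take all 8 k$ — 21 still needed.
S26 at 100: take all 20 k$ — 1 still needed.
SL at 110: take 1 of its 17 — requirement met.
SW: unused.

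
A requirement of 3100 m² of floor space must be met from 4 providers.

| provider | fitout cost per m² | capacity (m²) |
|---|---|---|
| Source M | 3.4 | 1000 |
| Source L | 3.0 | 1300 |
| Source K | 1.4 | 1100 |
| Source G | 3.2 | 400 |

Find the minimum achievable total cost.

7740

Cheapest first:
Take 1100 from Source K at 1.4 → need 2000 more.
Source L (3.0): use full 1300 → 700 m² to go.
Take 400 from Source G at 3.2 → need 300 more.
Source M at 3.4: take 300 of its 1000 → requirement met.
Cost = 1100×1.4 + 1300×3.0 + 400×3.2 + 300×3.4 = 7740.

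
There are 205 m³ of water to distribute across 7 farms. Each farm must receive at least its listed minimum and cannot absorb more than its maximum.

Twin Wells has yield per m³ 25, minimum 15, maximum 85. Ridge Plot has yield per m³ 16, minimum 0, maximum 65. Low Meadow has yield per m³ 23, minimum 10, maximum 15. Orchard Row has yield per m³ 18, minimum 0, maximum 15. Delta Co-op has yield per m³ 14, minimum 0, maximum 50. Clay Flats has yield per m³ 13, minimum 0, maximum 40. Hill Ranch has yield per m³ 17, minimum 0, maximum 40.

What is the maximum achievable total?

Meeting every minimum uses 15+0+10+0+0+0+0 = 25 m³, leaving 180.
Highest yield per m³ first: Twin Wells 25 > Low Meadow 23 > Orchard Row 18 > Hill Ranch 17 > Ridge Plot 16 > Delta Co-op 14 > Clay Flats 13.
Twin Wells takes 70 more to reach its cap of 85 → 110 left.
Give Low Meadow 5 more to hit its cap of 15 → 105 left.
Give Orchard Row 15 more to hit its cap of 15 → 90 left.
Hill Ranch takes 40 more to reach its cap of 40 → 50 left.
Ridge Plot: +50 (room for 65) → 50. Pool exhausted.
Total = 25×85 + 16×50 + 23×15 + 18×15 + 17×40 = 4220.

4220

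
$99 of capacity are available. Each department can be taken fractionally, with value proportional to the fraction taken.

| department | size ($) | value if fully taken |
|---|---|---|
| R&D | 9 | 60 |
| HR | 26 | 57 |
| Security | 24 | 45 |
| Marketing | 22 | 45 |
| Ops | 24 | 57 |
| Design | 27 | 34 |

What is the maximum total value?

252.75

Rank by value-to-size ratio: R&D 60/9≈6.67, Ops 57/24≈2.38, HR 57/26≈2.19, Marketing 45/22≈2.05, Security 45/24≈1.88, Design 34/27≈1.26.
R&D: take in full, 9 $ for value 60 ; 90 left.
All 24 $ of Ops fit (value 57) ; 66 remain.
HR: take in full, 26 $ for value 57 ; 40 left.
Take all of Marketing (22 $, value 45) ; 18 $ left.
18 $ left: a 18/24 share of Security gives 45×18/24 = 33.75.
Total value = 252.75.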